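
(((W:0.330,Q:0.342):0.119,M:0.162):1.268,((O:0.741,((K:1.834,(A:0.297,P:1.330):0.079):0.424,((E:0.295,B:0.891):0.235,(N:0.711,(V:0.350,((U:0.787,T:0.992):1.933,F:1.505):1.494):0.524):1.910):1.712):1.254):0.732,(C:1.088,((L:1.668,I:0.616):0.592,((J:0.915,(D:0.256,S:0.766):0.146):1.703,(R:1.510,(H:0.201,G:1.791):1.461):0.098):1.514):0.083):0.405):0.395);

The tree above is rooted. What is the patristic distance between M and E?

The path runs M → … → MRCA → … → E; the MRCA is the root of the tree.
Branch lengths along that path: 0.162 + 1.268 + 0.395 + 0.732 + 1.254 + 1.712 + 0.235 + 0.295 = 6.053.

6.053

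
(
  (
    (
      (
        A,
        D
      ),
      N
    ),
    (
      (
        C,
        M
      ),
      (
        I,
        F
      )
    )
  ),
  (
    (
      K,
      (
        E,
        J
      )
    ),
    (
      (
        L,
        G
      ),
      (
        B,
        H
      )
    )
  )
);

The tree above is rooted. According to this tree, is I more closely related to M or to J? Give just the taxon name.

M

The MRCA of I and M subtends ((C,M),(I,F)) (4 taxa).
The MRCA of I and J is the root, subtending the entire tree (14 taxa).
The first is nested inside the second, so I shares a more recent common ancestor with M.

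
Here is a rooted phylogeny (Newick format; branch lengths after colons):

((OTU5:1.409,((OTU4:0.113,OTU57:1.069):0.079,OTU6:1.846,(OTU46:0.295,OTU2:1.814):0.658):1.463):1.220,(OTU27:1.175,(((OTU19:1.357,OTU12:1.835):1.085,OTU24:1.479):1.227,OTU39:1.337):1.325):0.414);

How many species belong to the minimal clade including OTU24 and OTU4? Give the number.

11

The MRCA of OTU24 and OTU4 is the root, so the clade is the entire tree.
That clade contains 11 terminal taxa: OTU12, OTU19, OTU2, OTU24, OTU27, OTU39, OTU4, OTU46, OTU5, OTU57, OTU6.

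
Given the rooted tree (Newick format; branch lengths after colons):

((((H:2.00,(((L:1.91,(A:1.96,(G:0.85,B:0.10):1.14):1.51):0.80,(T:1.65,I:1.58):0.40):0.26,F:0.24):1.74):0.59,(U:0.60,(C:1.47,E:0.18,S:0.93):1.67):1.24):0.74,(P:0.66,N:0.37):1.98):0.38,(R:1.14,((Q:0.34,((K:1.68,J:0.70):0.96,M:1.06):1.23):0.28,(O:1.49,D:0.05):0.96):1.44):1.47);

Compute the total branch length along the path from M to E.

The path runs M → … → MRCA → … → E; the MRCA is the root of the tree.
Branch lengths along that path: 1.06 + 1.23 + 0.28 + 1.44 + 1.47 + 0.38 + 0.74 + 1.24 + 1.67 + 0.18 = 9.69.

9.69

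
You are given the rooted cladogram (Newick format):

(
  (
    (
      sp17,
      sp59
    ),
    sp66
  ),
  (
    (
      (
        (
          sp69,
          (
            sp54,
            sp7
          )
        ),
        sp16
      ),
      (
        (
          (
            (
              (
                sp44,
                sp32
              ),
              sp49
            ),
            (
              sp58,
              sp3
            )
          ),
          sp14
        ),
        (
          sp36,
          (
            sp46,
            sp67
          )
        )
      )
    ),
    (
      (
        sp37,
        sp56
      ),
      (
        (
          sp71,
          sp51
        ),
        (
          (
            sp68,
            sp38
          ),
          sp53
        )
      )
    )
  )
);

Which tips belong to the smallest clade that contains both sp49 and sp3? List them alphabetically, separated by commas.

Tracing sp49: it sits inside ((sp44,sp32),sp49).
Tracing sp3: it sits inside (sp58,sp3).
The smallest clade enclosing both is (((sp44,sp32),sp49),(sp58,sp3)); the answer is its 5 terminal taxa in alphabetical order.

sp3, sp32, sp44, sp49, sp58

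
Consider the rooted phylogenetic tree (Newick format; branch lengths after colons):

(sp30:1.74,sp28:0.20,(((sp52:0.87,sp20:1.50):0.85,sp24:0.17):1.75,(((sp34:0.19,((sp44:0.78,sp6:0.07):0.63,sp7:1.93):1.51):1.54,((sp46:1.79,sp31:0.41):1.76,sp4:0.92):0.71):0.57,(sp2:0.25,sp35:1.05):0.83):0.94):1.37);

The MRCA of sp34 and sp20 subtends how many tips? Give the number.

12

The MRCA of sp34 and sp20 is the node subtending (((sp52,sp20),sp24),(((sp34,((sp44,sp6),sp7)),((sp46,sp31),sp4)),(sp2,sp35))).
That clade contains 12 terminal taxa: sp2, sp20, sp24, sp31, sp34, sp35, sp4, sp44, sp46, sp52, sp6, sp7.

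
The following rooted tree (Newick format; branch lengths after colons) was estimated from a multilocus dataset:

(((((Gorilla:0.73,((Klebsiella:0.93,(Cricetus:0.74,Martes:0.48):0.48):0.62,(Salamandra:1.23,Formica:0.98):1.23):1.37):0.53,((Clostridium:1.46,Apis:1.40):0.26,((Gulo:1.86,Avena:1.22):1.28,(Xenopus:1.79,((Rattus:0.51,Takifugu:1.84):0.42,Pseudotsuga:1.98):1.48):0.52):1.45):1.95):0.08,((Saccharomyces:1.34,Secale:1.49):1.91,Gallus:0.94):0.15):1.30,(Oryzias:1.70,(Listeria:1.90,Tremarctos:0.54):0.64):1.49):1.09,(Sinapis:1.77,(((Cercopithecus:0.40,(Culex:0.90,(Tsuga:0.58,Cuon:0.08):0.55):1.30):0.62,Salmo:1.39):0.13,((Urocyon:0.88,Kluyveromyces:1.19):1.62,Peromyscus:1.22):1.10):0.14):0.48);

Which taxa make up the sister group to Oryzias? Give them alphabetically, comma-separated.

Oryzias attaches to the tree at the node subtending (Oryzias,(Listeria,Tremarctos)).
The other lineage descending from that same node — the sister group — is (Listeria,Tremarctos); its 2 tips in alphabetical order are the answer.

Listeria, Tremarctos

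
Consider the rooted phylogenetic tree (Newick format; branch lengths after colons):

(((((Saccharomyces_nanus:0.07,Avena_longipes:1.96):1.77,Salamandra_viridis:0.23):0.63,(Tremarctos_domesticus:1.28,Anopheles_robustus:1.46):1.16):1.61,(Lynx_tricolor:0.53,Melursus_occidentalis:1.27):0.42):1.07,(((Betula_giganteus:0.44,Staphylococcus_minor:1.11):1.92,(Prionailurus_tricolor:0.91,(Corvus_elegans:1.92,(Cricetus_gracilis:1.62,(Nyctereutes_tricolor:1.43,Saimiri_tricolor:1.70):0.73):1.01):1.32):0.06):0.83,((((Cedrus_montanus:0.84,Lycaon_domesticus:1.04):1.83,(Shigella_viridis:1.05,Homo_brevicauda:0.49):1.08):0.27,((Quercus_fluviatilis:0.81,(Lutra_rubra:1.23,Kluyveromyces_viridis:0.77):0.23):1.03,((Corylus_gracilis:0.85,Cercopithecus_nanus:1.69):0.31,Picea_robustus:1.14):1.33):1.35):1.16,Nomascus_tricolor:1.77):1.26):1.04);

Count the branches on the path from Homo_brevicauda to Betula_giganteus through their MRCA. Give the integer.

The MRCA of Homo_brevicauda and Betula_giganteus is the node subtending (((Betula_giganteus,Staphylococcus_minor),(Prionailurus_tricolor,(Corvus_elegans,(Cricetus_gracilis,(Nyctereutes_tricolor,Saimiri_tricolor))))),((((Cedrus_montanus,Lycaon_domesticus),(Shigella_viridis,Homo_brevicauda)),((Quercus_fluviatilis,(Lutra_rubra,Kluyveromyces_viridis)),((Corylus_gracilis,Cercopithecus_nanus),Picea_robustus))),Nomascus_tricolor)).
From Homo_brevicauda up to that node: 5 branches. From Betula_giganteus up to the same node: 3 branches. Total: 5 + 3 = 8.

8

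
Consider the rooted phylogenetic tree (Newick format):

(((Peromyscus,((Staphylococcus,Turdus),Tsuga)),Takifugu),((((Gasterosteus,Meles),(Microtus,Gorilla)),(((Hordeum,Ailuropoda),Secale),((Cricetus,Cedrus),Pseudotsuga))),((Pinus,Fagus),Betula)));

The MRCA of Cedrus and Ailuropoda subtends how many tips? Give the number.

6

The MRCA of Cedrus and Ailuropoda is the node subtending (((Hordeum,Ailuropoda),Secale),((Cricetus,Cedrus),Pseudotsuga)).
That clade contains 6 terminal taxa: Ailuropoda, Cedrus, Cricetus, Hordeum, Pseudotsuga, Secale.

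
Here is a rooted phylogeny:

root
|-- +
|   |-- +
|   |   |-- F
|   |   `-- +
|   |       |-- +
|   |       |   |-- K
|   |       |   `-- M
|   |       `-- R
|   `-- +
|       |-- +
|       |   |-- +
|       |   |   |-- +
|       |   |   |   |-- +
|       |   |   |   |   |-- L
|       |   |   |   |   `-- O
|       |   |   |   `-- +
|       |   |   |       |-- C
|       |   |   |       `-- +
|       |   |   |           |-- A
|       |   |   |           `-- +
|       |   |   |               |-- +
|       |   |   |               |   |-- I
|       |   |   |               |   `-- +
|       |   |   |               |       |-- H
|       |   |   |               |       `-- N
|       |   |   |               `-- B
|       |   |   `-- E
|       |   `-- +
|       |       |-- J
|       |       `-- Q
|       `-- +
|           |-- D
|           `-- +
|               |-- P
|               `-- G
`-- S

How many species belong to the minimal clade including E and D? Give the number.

14

The MRCA of E and D is the node subtending (((((L,O),(C,(A,((I,(H,N)),B)))),E),(J,Q)),(D,(P,G))).
That clade contains 14 terminal taxa: A, B, C, D, E, G, H, I, J, L, N, O, P, Q.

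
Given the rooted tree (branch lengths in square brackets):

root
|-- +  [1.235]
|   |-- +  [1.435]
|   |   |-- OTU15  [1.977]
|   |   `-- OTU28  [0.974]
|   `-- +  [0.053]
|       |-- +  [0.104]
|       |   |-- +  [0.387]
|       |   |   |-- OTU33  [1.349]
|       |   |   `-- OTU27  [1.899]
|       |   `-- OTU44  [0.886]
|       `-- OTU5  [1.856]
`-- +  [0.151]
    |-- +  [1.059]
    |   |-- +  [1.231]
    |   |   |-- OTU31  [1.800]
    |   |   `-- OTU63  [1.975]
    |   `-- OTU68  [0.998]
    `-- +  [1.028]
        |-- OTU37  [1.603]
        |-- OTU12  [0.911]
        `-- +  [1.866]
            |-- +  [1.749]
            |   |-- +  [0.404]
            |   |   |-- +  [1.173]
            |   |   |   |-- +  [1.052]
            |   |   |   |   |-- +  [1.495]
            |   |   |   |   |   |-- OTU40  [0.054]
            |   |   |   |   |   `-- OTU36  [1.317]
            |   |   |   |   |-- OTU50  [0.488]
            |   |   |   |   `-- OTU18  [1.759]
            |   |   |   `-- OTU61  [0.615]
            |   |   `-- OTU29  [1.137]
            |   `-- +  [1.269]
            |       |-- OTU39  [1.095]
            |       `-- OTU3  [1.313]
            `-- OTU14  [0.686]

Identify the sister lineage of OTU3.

OTU3 attaches to the tree at the node subtending (OTU39,OTU3).
The other lineage descending from that same node — the sister group — is the single tip OTU39.

OTU39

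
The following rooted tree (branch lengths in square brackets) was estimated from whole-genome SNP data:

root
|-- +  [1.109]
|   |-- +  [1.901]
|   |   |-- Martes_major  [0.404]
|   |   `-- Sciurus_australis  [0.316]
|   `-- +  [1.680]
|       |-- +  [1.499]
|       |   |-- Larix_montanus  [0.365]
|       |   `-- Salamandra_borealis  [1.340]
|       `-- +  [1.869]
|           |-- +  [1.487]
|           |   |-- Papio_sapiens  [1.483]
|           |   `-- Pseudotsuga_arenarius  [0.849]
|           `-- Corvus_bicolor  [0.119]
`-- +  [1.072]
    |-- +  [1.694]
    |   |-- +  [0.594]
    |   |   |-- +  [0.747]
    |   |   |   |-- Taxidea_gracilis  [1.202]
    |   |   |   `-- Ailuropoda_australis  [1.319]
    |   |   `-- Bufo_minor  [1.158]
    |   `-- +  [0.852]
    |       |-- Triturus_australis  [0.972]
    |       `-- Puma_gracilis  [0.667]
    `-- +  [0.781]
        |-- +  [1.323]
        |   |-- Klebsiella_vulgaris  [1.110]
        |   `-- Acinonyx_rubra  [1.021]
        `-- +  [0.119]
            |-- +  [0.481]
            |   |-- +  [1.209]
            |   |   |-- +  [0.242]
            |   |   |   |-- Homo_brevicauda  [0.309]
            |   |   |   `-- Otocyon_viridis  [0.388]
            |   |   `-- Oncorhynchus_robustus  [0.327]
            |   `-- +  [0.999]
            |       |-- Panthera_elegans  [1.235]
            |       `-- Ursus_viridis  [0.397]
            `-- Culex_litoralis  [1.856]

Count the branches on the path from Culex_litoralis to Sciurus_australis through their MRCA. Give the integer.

7

The MRCA of Culex_litoralis and Sciurus_australis is the root of the tree.
From Culex_litoralis up to that node: 4 branches. From Sciurus_australis up to the same node: 3 branches. Total: 4 + 3 = 7.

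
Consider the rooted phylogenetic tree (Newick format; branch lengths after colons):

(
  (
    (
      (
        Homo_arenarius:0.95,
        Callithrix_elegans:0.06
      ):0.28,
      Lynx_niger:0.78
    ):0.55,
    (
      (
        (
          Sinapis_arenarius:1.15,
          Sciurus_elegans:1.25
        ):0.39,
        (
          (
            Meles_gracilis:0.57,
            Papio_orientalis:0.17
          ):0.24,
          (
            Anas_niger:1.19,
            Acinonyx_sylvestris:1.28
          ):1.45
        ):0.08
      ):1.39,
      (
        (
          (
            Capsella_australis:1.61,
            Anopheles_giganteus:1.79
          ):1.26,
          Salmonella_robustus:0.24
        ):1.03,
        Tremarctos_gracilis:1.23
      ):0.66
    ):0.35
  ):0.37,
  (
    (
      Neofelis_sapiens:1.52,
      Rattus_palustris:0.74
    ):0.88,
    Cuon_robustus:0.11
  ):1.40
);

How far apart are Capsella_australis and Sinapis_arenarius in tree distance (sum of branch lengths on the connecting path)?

The path runs Capsella_australis → … → MRCA → … → Sinapis_arenarius; the MRCA is the node subtending (((Sinapis_arenarius,Sciurus_elegans),((Meles_gracilis,Papio_orientalis),(Anas_niger,Acinonyx_sylvestris))),(((Capsella_australis,Anopheles_giganteus),Salmonella_robustus),Tremarctos_gracilis)).
Branch lengths along that path: 1.61 + 1.26 + 1.03 + 0.66 + 1.39 + 0.39 + 1.15 = 7.49.

7.49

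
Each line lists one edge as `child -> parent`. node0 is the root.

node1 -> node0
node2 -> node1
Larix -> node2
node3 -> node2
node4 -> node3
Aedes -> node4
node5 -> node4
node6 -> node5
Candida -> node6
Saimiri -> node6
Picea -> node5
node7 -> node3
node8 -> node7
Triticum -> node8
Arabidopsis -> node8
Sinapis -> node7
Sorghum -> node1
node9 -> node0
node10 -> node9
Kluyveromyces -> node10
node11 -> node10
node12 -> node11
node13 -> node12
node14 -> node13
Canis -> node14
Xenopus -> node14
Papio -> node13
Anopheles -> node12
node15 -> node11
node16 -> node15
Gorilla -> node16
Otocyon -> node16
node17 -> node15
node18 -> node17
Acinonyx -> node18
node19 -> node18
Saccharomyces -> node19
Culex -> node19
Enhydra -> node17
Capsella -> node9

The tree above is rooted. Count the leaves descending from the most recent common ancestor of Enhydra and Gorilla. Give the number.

The MRCA of Enhydra and Gorilla is the node subtending ((Gorilla,Otocyon),((Acinonyx,(Saccharomyces,Culex)),Enhydra)).
That clade contains 6 terminal taxa: Acinonyx, Culex, Enhydra, Gorilla, Otocyon, Saccharomyces.

6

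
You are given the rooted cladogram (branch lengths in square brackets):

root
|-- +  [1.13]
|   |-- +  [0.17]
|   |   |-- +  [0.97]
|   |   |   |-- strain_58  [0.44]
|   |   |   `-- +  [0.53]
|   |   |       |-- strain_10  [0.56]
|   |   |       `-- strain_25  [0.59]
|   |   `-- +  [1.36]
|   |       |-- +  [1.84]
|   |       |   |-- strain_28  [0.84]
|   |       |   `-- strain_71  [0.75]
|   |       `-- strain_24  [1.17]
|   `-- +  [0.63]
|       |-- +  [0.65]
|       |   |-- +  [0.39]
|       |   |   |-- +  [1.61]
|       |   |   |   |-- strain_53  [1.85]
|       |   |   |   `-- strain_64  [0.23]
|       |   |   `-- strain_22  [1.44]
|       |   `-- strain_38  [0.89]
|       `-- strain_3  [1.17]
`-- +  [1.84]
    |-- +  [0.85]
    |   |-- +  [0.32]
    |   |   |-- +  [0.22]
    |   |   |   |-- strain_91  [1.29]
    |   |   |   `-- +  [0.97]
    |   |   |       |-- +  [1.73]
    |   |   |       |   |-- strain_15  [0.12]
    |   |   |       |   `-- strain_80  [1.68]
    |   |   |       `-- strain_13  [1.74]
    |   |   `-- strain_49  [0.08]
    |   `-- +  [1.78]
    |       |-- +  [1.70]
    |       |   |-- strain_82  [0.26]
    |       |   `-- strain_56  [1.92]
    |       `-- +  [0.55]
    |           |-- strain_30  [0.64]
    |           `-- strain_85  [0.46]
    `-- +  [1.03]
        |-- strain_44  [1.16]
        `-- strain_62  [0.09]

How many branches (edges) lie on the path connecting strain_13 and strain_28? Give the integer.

11

The MRCA of strain_13 and strain_28 is the root of the tree.
From strain_13 up to that node: 6 branches. From strain_28 up to the same node: 5 branches. Total: 6 + 5 = 11.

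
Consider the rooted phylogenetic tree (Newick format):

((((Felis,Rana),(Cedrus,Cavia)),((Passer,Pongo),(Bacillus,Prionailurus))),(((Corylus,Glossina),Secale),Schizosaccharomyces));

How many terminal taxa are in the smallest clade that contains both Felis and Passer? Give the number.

8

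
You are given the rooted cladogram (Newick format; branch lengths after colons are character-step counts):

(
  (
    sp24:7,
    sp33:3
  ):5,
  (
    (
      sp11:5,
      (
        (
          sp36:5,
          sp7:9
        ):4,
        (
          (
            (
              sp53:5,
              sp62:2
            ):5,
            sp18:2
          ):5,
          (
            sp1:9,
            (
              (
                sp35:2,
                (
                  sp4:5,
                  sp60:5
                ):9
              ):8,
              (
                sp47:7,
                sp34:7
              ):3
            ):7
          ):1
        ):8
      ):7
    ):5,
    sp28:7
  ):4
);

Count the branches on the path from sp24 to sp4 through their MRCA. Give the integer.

11

The MRCA of sp24 and sp4 is the root of the tree.
From sp24 up to that node: 2 branches. From sp4 up to the same node: 9 branches. Total: 2 + 9 = 11.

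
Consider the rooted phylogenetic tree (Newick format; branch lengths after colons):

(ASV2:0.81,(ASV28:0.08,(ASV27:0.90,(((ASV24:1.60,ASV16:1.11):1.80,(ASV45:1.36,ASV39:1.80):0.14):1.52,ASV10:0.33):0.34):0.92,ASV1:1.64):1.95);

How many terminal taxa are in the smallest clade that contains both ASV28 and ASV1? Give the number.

The MRCA of ASV28 and ASV1 is the node subtending (ASV28,(ASV27,(((ASV24,ASV16),(ASV45,ASV39)),ASV10)),ASV1).
That clade contains 8 terminal taxa: ASV1, ASV10, ASV16, ASV24, ASV27, ASV28, ASV39, ASV45.

8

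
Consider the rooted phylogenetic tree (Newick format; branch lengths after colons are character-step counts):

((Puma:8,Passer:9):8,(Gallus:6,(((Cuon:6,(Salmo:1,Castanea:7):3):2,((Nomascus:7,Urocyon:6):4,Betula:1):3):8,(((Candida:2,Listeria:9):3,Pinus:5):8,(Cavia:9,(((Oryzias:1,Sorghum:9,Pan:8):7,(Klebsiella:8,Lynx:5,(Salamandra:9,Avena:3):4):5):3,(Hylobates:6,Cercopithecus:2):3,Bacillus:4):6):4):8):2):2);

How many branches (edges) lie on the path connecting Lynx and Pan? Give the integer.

The MRCA of Lynx and Pan is the node subtending ((Oryzias,Sorghum,Pan),(Klebsiella,Lynx,(Salamandra,Avena))).
From Lynx up to that node: 2 branches. From Pan up to the same node: 2 branches. Total: 2 + 2 = 4.

4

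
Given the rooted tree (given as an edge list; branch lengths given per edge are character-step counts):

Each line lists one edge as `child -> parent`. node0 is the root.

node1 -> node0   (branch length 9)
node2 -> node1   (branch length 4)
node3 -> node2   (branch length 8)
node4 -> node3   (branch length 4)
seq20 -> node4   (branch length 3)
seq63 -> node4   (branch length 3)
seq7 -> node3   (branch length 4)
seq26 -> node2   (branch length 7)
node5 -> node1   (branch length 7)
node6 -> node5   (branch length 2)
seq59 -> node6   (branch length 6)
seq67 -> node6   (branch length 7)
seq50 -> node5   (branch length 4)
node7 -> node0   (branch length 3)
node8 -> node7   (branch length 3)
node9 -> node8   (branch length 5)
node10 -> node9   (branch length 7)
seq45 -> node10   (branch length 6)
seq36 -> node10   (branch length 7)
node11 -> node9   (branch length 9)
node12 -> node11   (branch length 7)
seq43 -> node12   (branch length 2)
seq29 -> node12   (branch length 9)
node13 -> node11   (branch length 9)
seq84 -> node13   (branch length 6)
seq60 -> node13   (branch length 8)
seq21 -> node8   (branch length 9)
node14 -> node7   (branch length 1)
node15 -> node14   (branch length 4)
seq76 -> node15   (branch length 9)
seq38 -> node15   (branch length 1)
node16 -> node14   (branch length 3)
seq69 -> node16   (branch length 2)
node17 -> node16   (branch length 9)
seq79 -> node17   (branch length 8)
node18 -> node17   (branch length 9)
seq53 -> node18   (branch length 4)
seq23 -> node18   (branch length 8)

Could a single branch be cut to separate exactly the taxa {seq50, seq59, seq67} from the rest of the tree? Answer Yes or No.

Yes

The most recent common ancestor of these taxa subtends ((seq59,seq67),seq50).
That clade has exactly 3 tips — every listed taxon and nothing else — so the group is monophyletic.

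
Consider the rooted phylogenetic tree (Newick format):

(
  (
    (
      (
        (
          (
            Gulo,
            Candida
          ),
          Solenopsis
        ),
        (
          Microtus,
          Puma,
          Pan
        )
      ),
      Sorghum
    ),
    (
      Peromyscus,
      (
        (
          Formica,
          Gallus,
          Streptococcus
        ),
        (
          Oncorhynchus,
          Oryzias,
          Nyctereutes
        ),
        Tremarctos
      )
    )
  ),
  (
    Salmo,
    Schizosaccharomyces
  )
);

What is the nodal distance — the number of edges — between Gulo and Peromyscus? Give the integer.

7

The MRCA of Gulo and Peromyscus is the node subtending (((((Gulo,Candida),Solenopsis),(Microtus,Puma,Pan)),Sorghum),(Peromyscus,((Formica,Gallus,Streptococcus),(Oncorhynchus,Oryzias,Nyctereutes),Tremarctos))).
From Gulo up to that node: 5 branches. From Peromyscus up to the same node: 2 branches. Total: 5 + 2 = 7.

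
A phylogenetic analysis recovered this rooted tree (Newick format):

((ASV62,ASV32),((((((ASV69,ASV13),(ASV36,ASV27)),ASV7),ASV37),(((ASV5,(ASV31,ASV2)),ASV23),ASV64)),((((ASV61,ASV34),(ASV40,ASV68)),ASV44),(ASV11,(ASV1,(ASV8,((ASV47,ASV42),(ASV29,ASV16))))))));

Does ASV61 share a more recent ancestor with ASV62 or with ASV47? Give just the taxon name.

The MRCA of ASV61 and ASV47 subtends ((((ASV61,ASV34),(ASV40,ASV68)),ASV44),(ASV11,(ASV1,(ASV8,((ASV47,ASV42),(ASV29,ASV16)))))) (12 taxa).
The MRCA of ASV61 and ASV62 is the root, subtending the entire tree (25 taxa).
The first is nested inside the second, so ASV61 shares a more recent common ancestor with ASV47.

ASV47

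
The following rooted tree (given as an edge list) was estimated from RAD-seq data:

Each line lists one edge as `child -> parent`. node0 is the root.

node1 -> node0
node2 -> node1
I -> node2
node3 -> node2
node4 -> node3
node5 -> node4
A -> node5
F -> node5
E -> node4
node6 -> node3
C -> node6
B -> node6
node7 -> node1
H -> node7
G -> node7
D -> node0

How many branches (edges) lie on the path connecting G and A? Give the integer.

7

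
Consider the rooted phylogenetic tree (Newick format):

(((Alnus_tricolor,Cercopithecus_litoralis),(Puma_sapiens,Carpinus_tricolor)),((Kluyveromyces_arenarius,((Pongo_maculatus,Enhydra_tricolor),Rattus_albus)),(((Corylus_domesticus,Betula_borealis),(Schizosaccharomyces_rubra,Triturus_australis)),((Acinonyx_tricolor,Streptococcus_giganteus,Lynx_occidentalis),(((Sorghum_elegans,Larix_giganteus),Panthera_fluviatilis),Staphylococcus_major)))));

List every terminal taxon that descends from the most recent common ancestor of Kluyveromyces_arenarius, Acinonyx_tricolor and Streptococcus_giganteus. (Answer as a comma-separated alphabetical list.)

Tracing Kluyveromyces_arenarius: it sits inside (Kluyveromyces_arenarius,((Pongo_maculatus,Enhydra_tricolor),Rattus_albus)).
Tracing Acinonyx_tricolor: it sits inside (Acinonyx_tricolor,Streptococcus_giganteus,Lynx_occidentalis).
Tracing Streptococcus_giganteus: it sits inside (Acinonyx_tricolor,Streptococcus_giganteus,Lynx_occidentalis).
The smallest clade enclosing all 3 is ((Kluyveromyces_arenarius,((Pongo_maculatus,Enhydra_tricolor),Rattus_albus)),(((Corylus_domesticus,Betula_borealis),(Schizosaccharomyces_rubra,Triturus_australis)),((Acinonyx_tricolor,Streptococcus_giganteus,Lynx_occidentalis),(((Sorghum_elegans,Larix_giganteus),Panthera_fluviatilis),Staphylococcus_major)))); the answer is its 15 terminal taxa in alphabetical order.

Acinonyx_tricolor, Betula_borealis, Corylus_domesticus, Enhydra_tricolor, Kluyveromyces_arenarius, Larix_giganteus, Lynx_occidentalis, Panthera_fluviatilis, Pongo_maculatus, Rattus_albus, Schizosaccharomyces_rubra, Sorghum_elegans, Staphylococcus_major, Streptococcus_giganteus, Triturus_australis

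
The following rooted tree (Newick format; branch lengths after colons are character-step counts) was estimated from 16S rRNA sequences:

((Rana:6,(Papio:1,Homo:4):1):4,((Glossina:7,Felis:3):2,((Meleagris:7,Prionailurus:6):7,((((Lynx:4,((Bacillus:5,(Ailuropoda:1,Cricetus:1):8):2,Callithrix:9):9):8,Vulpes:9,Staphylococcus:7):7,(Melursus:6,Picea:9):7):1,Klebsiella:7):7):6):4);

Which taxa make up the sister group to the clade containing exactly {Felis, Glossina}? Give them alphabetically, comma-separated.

The clade containing exactly {Felis, Glossina} attaches to the tree at the node subtending ((Glossina,Felis),((Meleagris,Prionailurus),((((Lynx,((Bacillus,(Ailuropoda,Cricetus)),Callithrix)),Vulpes,Staphylococcus),(Melursus,Picea)),Klebsiella))).
The other lineage descending from that same node — the sister group — is ((Meleagris,Prionailurus),((((Lynx,((Bacillus,(Ailuropoda,Cricetus)),Callithrix)),Vulpes,Staphylococcus),(Melursus,Picea)),Klebsiella)); its 12 tips in alphabetical order are the answer.

Ailuropoda, Bacillus, Callithrix, Cricetus, Klebsiella, Lynx, Meleagris, Melursus, Picea, Prionailurus, Staphylococcus, Vulpes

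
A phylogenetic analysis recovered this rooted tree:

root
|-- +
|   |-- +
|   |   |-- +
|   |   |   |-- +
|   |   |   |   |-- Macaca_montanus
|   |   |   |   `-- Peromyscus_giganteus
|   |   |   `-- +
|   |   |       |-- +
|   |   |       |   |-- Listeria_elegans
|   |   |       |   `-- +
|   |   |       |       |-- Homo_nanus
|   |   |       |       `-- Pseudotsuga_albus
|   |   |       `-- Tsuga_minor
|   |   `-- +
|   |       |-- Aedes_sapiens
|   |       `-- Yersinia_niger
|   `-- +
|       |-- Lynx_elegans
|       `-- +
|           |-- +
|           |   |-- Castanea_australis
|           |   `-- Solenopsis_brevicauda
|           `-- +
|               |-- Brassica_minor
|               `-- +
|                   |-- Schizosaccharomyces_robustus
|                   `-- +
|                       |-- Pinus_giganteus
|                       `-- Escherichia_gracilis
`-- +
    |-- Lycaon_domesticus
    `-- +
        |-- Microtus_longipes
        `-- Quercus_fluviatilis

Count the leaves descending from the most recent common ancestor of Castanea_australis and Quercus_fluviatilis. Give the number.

The MRCA of Castanea_australis and Quercus_fluviatilis is the root, so the clade is the entire tree.
That clade contains 18 terminal taxa: Aedes_sapiens, Brassica_minor, Castanea_australis, Escherichia_gracilis, Homo_nanus, Listeria_elegans, Lycaon_domesticus, Lynx_elegans, Macaca_montanus, Microtus_longipes, Peromyscus_giganteus, Pinus_giganteus, Pseudotsuga_albus, Quercus_fluviatilis, Schizosaccharomyces_robustus, Solenopsis_brevicauda, Tsuga_minor, Yersinia_niger.

18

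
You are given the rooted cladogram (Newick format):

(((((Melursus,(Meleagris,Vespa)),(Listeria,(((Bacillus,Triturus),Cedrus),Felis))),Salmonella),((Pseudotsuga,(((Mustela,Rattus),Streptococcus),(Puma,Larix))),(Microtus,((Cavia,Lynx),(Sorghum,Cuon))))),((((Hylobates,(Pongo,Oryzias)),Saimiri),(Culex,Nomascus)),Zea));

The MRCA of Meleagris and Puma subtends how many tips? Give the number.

20

The MRCA of Meleagris and Puma is the node subtending ((((Melursus,(Meleagris,Vespa)),(Listeria,(((Bacillus,Triturus),Cedrus),Felis))),Salmonella),((Pseudotsuga,(((Mustela,Rattus),Streptococcus),(Puma,Larix))),(Microtus,((Cavia,Lynx),(Sorghum,Cuon))))).
That clade contains 20 terminal taxa: Bacillus, Cavia, Cedrus, Cuon, Felis, Larix, Listeria, Lynx, Meleagris, Melursus, Microtus, Mustela, Pseudotsuga, Puma, Rattus, Salmonella, Sorghum, Streptococcus, Triturus, Vespa.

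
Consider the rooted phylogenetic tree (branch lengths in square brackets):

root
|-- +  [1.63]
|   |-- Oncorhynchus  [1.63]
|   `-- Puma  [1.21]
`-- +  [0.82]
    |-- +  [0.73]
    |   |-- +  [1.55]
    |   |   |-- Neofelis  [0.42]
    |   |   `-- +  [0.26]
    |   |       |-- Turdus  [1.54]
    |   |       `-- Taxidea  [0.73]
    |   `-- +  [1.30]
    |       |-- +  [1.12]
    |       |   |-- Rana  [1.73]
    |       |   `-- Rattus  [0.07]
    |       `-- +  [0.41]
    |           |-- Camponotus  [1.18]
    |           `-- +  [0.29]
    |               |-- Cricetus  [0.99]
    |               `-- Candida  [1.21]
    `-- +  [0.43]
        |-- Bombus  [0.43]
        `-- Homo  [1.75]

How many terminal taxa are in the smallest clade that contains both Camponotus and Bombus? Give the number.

The MRCA of Camponotus and Bombus is the node subtending (((Neofelis,(Turdus,Taxidea)),((Rana,Rattus),(Camponotus,(Cricetus,Candida)))),(Bombus,Homo)).
That clade contains 10 terminal taxa: Bombus, Camponotus, Candida, Cricetus, Homo, Neofelis, Rana, Rattus, Taxidea, Turdus.

10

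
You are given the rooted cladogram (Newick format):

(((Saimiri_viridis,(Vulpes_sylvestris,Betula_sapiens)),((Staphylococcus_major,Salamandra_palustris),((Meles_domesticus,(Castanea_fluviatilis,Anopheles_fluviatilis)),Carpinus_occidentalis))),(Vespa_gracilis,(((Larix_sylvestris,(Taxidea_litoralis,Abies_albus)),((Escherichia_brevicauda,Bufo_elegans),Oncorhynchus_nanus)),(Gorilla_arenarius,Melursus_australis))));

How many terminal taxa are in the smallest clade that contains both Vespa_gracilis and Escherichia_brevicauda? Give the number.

9

The MRCA of Vespa_gracilis and Escherichia_brevicauda is the node subtending (Vespa_gracilis,(((Larix_sylvestris,(Taxidea_litoralis,Abies_albus)),((Escherichia_brevicauda,Bufo_elegans),Oncorhynchus_nanus)),(Gorilla_arenarius,Melursus_australis))).
That clade contains 9 terminal taxa: Abies_albus, Bufo_elegans, Escherichia_brevicauda, Gorilla_arenarius, Larix_sylvestris, Melursus_australis, Oncorhynchus_nanus, Taxidea_litoralis, Vespa_gracilis.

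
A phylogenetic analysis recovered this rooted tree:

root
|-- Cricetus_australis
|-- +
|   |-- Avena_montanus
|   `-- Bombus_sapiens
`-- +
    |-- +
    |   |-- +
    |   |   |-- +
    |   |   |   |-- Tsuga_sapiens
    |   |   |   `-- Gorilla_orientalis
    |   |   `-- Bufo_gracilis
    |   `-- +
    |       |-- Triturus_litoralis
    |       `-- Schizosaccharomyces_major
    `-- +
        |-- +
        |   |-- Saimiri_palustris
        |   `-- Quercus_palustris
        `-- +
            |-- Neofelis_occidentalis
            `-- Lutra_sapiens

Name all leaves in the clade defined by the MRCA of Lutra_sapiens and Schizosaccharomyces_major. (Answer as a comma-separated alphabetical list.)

Bufo_gracilis, Gorilla_orientalis, Lutra_sapiens, Neofelis_occidentalis, Quercus_palustris, Saimiri_palustris, Schizosaccharomyces_major, Triturus_litoralis, Tsuga_sapiens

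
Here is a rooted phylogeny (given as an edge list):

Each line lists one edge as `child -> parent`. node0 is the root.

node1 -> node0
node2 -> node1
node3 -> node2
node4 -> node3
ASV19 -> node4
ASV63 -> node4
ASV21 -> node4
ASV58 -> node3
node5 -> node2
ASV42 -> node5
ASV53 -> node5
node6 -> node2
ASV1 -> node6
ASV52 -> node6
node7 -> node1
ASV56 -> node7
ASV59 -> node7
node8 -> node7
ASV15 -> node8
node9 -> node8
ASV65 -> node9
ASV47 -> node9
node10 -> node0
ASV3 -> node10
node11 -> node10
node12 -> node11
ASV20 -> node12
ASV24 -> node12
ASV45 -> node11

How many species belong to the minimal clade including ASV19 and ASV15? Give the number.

The MRCA of ASV19 and ASV15 is the node subtending ((((ASV19,ASV63,ASV21),ASV58),(ASV42,ASV53),(ASV1,ASV52)),(ASV56,ASV59,(ASV15,(ASV65,ASV47)))).
That clade contains 13 terminal taxa: ASV1, ASV15, ASV19, ASV21, ASV42, ASV47, ASV52, ASV53, ASV56, ASV58, ASV59, ASV63, ASV65.

13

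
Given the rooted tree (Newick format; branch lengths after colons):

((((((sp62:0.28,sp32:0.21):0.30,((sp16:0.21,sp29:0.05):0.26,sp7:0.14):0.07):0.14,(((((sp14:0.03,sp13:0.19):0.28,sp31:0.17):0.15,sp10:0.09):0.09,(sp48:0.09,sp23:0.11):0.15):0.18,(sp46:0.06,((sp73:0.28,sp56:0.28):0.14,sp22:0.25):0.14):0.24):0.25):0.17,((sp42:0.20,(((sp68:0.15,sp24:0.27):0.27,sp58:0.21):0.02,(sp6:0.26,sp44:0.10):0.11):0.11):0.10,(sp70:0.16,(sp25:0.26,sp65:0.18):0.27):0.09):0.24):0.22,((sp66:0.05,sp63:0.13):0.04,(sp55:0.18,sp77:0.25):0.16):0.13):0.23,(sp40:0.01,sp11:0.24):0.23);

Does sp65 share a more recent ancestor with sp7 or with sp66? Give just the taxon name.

sp7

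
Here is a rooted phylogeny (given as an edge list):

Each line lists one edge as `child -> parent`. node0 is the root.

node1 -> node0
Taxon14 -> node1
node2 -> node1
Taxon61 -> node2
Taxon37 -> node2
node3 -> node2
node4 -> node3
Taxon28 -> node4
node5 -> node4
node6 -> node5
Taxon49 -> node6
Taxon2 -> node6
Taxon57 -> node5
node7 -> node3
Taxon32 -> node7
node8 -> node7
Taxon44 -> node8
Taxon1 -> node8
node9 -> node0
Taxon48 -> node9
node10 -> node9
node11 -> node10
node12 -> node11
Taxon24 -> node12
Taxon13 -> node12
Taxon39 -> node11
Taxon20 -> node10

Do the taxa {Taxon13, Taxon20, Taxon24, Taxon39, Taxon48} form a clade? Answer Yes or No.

The most recent common ancestor of these taxa subtends (Taxon48,(((Taxon24,Taxon13),Taxon39),Taxon20)).
That clade has exactly 5 tips — every listed taxon and nothing else — so the group is monophyletic.

Yes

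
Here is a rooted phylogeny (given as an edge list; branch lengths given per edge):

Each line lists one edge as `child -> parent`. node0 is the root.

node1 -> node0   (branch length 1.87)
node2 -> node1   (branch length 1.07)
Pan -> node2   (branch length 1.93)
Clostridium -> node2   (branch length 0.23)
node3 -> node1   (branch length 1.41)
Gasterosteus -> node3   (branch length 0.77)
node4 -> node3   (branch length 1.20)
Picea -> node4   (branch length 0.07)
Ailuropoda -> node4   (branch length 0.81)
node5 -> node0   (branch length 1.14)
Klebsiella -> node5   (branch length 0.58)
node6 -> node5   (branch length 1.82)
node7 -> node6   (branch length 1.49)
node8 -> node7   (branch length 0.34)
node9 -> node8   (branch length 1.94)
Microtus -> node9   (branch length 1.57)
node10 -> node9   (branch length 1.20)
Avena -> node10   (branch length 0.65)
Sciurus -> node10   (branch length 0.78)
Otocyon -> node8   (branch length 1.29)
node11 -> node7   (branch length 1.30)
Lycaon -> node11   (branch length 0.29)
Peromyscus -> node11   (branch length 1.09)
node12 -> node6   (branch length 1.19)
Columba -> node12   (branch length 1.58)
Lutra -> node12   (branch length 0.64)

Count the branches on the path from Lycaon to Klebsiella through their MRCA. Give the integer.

5

The MRCA of Lycaon and Klebsiella is the node subtending (Klebsiella,((((Microtus,(Avena,Sciurus)),Otocyon),(Lycaon,Peromyscus)),(Columba,Lutra))).
From Lycaon up to that node: 4 branches. From Klebsiella up to the same node: 1 branch. Total: 4 + 1 = 5.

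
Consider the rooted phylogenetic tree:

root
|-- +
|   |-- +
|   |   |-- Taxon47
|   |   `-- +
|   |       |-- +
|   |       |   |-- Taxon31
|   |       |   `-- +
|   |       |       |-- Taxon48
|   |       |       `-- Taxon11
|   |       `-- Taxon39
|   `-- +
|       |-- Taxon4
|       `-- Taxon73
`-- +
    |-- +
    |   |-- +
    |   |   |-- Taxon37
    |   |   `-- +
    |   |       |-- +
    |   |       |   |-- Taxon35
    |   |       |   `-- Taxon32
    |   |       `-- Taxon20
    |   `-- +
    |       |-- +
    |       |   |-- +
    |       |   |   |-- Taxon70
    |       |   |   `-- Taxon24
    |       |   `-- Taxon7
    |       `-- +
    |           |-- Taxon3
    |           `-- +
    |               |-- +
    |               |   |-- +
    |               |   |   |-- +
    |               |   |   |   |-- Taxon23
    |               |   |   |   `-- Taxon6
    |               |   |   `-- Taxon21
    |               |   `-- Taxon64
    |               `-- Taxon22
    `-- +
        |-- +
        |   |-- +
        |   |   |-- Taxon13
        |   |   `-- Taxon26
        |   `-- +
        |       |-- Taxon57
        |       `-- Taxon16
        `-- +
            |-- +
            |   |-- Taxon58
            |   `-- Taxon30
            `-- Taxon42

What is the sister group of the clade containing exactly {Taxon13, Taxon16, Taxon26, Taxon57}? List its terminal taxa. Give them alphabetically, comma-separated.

The clade containing exactly {Taxon13, Taxon16, Taxon26, Taxon57} attaches to the tree at the node subtending (((Taxon13,Taxon26),(Taxon57,Taxon16)),((Taxon58,Taxon30),Taxon42)).
The other lineage descending from that same node — the sister group — is ((Taxon58,Taxon30),Taxon42); its 3 tips in alphabetical order are the answer.

Taxon30, Taxon42, Taxon58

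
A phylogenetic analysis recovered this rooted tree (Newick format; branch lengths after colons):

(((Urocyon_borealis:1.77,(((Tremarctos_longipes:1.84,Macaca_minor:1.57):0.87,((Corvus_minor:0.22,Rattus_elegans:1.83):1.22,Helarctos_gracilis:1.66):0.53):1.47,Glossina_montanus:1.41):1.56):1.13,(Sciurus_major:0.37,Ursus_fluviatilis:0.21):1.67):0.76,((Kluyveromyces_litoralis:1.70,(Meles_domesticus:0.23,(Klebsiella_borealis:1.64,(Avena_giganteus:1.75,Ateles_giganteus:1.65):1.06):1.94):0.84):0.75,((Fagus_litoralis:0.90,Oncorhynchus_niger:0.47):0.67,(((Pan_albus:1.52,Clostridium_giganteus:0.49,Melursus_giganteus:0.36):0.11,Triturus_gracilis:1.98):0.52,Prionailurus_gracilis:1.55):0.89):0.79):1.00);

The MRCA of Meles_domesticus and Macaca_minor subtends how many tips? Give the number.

The MRCA of Meles_domesticus and Macaca_minor is the root, so the clade is the entire tree.
That clade contains 21 terminal taxa: Ateles_giganteus, Avena_giganteus, Clostridium_giganteus, Corvus_minor, Fagus_litoralis, Glossina_montanus, Helarctos_gracilis, Klebsiella_borealis, Kluyveromyces_litoralis, Macaca_minor, Meles_domesticus, Melursus_giganteus, Oncorhynchus_niger, Pan_albus, Prionailurus_gracilis, Rattus_elegans, Sciurus_major, Tremarctos_longipes, Triturus_gracilis, Urocyon_borealis, Ursus_fluviatilis.

21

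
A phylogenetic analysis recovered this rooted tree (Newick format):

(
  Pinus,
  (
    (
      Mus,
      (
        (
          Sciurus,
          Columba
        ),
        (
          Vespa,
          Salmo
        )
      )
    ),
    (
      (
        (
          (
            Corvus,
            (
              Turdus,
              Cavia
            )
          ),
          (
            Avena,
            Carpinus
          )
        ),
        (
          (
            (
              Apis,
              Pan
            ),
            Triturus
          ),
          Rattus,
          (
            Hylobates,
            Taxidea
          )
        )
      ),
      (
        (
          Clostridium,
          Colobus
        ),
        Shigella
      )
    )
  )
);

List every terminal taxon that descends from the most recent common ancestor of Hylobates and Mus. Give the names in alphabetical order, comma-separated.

Apis, Avena, Carpinus, Cavia, Clostridium, Colobus, Columba, Corvus, Hylobates, Mus, Pan, Rattus, Salmo, Sciurus, Shigella, Taxidea, Triturus, Turdus, Vespa

Tracing Hylobates: it sits inside (Hylobates,Taxidea).
Tracing Mus: it sits inside (Mus,((Sciurus,Columba),(Vespa,Salmo))).
The smallest clade enclosing both is ((Mus,((Sciurus,Columba),(Vespa,Salmo))),((((Corvus,(Turdus,Cavia)),(Avena,Carpinus)),(((Apis,Pan),Triturus),Rattus,(Hylobates,Taxidea))),((Clostridium,Colobus),Shigella))); the answer is its 19 terminal taxa in alphabetical order.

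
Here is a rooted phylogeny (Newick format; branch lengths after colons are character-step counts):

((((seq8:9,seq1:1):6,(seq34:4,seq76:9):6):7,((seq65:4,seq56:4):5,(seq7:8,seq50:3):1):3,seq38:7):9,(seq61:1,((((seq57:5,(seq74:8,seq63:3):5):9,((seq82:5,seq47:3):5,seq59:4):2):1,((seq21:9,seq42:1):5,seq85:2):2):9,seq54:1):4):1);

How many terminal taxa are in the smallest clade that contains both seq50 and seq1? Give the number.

The MRCA of seq50 and seq1 is the node subtending (((seq8,seq1),(seq34,seq76)),((seq65,seq56),(seq7,seq50)),seq38).
That clade contains 9 terminal taxa: seq1, seq34, seq38, seq50, seq56, seq65, seq7, seq76, seq8.

9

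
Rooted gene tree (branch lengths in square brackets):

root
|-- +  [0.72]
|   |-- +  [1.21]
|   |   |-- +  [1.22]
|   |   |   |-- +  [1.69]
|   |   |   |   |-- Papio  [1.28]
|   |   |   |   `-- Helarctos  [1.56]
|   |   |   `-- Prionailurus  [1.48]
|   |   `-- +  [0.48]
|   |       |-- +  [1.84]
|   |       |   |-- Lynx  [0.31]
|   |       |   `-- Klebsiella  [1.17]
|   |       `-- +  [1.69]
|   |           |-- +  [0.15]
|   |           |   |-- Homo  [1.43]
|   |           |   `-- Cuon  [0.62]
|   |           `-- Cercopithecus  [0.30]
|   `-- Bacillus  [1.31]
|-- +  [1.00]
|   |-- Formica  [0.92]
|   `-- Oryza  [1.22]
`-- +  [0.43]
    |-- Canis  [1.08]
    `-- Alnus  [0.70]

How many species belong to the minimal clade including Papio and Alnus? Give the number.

13

The MRCA of Papio and Alnus is the root, so the clade is the entire tree.
That clade contains 13 terminal taxa: Alnus, Bacillus, Canis, Cercopithecus, Cuon, Formica, Helarctos, Homo, Klebsiella, Lynx, Oryza, Papio, Prionailurus.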